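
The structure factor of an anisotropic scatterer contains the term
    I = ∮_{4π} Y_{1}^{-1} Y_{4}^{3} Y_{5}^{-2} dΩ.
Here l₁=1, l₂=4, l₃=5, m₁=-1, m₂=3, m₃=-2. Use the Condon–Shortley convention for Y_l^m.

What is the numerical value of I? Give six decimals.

0.085055

Rules hold: Σm=0, L=10 even, 3≤5≤5.
N = 3·9·11 = 297
Δ = 0!·2!·8!/11! = 1/495
Racah Σ t=0..0: t=0:+1/576 = 1/576
⇒ 3j(1 4 5; 0 0 0)² = 5/99, sgn -1
Racah Σ t=0..0: t=0:+1/10080 = 1/10080
⇒ 3j(1 4 5; -1 3 -2)² = 1/165, sgn -1
4πI² = N·(3j₀)²·(3jₘ)² = 1/11
I = +1·√(0.0909091/4π) = 0.08505478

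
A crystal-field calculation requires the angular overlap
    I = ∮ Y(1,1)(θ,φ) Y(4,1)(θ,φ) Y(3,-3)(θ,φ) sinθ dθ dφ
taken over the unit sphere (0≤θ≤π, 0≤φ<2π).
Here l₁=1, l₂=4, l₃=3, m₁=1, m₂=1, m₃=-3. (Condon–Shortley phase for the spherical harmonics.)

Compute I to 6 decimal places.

Σmᵢ = -1 ≠ 0, so the φ-integral vanishes; I = 0

0.000000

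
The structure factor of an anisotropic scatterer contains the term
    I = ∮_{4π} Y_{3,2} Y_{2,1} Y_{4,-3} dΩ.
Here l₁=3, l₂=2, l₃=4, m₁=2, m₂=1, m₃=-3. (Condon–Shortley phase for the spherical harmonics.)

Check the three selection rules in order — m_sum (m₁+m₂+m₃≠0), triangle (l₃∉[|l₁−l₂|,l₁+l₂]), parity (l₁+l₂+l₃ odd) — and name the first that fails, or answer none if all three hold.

parity

azimuthal sum: 2 + 1 − 3 = 0  ✓
1 ≤ 4 ≤ 5 (triangle on l)  ✓
L = 3 + 2 + 4 = 9 (odd)  ✗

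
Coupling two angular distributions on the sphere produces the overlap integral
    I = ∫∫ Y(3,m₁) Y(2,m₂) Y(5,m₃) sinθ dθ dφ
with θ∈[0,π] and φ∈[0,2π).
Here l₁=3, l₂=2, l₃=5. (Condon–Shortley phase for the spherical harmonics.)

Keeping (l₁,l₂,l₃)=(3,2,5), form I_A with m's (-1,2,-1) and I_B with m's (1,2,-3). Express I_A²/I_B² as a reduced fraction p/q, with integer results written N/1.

Shared (l₁,l₂,l₃)=(3,2,5): N and (l;000)² cancel in I_A²/I_B².
A: Δ = 0!·6!·4!/11! = 1/2310; Racah Σ t=0..0: t=0:+1/1152 = 1/1152; ⇒ 3j(3 2 5; -1 2 -1)² = 1/154, sgn +1
B: Δ = 0!·6!·4!/11! = 1/2310; Racah Σ t=0..0: t=0:+1/1152 = 1/1152; ⇒ 3j(3 2 5; 1 2 -3)² = 1/33, sgn +1
I_A²/I_B² = (1/154)/(1/33) = 3/14

3/14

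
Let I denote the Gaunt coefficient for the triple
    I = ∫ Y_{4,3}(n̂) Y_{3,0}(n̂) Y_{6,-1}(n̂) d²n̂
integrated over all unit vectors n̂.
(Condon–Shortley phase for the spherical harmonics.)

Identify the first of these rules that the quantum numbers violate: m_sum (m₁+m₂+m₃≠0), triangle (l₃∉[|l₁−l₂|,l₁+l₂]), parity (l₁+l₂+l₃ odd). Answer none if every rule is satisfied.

Σmᵢ = 2  ✗
l₃∈[|l₁−l₂|,l₁+l₂]=[1,7], have l₃=6
Σlᵢ = 13 ⇒ odd

m_sum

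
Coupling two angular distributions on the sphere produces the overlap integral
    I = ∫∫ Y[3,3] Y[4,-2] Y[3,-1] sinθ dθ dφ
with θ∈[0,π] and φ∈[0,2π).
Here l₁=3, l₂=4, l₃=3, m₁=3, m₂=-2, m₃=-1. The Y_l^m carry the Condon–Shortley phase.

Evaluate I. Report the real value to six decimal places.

-0.188451

m-sum 0 ✓  L=10 even ✓  1≤3≤7 ✓
Π(2lᵢ+1) = 7×9×7 = 441
triangle coeff Δ(3,4,3) = 1/34650
Σ_t [1,3]: t=1:−1/72 t=2:+1/16 t=3:−1/72 = 5/144
(3j)²=2/77 [(3 4 3; 0 0 0)], sign=-1
Σ_t [0,0]: t=0:+1/192 = 1/192
(3j)²=3/77 [(3 4 3; 3 -2 -1)], sign=+1
⇒ 4πI² = 54/121
I = (-1)√(54/121/(4π)) = -0.18845135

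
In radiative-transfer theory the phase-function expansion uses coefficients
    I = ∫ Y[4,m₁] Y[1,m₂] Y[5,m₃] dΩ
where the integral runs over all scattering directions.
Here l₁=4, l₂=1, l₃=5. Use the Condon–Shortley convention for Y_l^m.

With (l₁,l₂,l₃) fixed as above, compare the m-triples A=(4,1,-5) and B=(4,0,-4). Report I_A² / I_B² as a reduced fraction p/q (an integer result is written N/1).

5/1

Same 4,1,5: normalisation and zero-m 3j drop out of the ratio.
A: Δ: 0! 8! 2! / 11! → 1/495; sum: t=0:+1/80640 = 1/80640; 3j²(4 1 5; 4 1 -5) = Δ·Π!·Σ² = 1/11  (sign +1)
B: Δ: 0! 8! 2! / 11! → 1/495; sum: t=0:+1/40320 = 1/40320; 3j²(4 1 5; 4 0 -4) = Δ·Π!·Σ² = 1/55  (sign -1)
I_A²/I_B² = (1/11)/(1/55) = 5/1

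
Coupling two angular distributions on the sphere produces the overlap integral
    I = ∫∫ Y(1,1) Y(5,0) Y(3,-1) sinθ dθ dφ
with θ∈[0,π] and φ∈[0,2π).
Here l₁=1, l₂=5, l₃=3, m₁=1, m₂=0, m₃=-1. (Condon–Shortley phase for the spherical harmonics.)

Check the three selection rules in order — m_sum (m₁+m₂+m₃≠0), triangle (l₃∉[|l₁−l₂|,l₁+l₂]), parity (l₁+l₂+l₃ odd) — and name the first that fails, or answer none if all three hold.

azimuthal sum: 1 + 0 − 1 = 0  ✓
4 ≤ 3 ≤ 6 (triangle on l)  ✗
L = 1 + 5 + 3 = 9 (odd)

triangle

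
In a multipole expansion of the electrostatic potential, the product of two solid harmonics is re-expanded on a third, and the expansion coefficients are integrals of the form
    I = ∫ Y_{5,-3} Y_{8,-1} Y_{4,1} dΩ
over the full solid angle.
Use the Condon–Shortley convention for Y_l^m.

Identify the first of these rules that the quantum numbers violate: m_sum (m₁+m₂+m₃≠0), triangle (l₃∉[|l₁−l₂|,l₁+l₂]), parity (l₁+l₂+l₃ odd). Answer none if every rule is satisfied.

m_sum

Σmᵢ = -3  ✗
l₃∈[|l₁−l₂|,l₁+l₂]=[3,13], have l₃=4
Σlᵢ = 17 ⇒ odd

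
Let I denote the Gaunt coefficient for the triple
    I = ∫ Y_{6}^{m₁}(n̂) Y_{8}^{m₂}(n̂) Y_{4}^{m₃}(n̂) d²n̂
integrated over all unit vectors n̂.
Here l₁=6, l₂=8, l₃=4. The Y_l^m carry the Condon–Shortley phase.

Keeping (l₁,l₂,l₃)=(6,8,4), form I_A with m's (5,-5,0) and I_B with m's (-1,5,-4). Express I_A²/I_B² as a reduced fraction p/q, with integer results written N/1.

l's match ⇒ only the (l;m) 3-j factors differ between A and B.
A: triangle coeff Δ(6,8,4) = 1/23279256; Σ_t [0,1]: t=0:+1/130636800 t=1:−1/34836480 = -11/522547200; (3j)²=1331/81396 [(6 8 4; 5 -5 0)], sign=-1
B: triangle coeff Δ(6,8,4) = 1/23279256; Σ_t [7,7]: t=7:−1/43545600 = -1/43545600; (3j)²=20/969 [(6 8 4; -1 5 -4)], sign=-1
I_A²/I_B² = (1331/81396)/(20/969) = 1331/1680

1331/1680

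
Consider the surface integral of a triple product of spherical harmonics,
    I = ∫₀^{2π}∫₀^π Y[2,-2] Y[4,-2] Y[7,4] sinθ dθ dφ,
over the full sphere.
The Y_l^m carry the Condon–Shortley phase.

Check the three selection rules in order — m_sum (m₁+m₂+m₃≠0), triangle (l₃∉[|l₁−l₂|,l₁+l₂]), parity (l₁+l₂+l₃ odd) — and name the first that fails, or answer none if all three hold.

triangle

Σmᵢ = 0  ✓
l₃∈[|l₁−l₂|,l₁+l₂]=[2,6], have l₃=7  ✗
Σlᵢ = 13 ⇒ odd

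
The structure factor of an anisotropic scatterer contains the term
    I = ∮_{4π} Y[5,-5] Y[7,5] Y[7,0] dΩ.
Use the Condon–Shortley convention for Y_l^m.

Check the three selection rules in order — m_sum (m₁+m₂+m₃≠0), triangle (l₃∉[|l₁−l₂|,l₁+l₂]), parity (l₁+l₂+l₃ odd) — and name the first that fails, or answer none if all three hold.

azimuthal sum: -5 + 5 + 0 = 0  ✓
2 ≤ 7 ≤ 12 (triangle on l)  ✓
L = 5 + 7 + 7 = 19 (odd)  ✗

parity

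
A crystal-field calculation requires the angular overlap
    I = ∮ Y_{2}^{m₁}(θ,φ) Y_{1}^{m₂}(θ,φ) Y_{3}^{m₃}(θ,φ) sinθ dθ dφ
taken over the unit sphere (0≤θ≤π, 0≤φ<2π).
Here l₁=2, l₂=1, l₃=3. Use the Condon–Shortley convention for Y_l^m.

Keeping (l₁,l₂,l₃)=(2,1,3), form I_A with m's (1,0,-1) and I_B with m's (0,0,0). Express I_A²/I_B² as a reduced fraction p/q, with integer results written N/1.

8/9

Shared (l₁,l₂,l₃)=(2,1,3): N and (l;000)² cancel in I_A²/I_B².
A: Δ = 0!·4!·2!/7! = 1/105; Racah Σ t=0..0: t=0:+1/6 = 1/6; ⇒ 3j(2 1 3; 1 0 -1)² = 8/105, sgn +1
B: Δ = 0!·4!·2!/7! = 1/105; Racah Σ t=0..0: t=0:+1/4 = 1/4; ⇒ 3j(2 1 3; 0 0 0)² = 3/35, sgn -1
I_A²/I_B² = (8/105)/(3/35) = 8/9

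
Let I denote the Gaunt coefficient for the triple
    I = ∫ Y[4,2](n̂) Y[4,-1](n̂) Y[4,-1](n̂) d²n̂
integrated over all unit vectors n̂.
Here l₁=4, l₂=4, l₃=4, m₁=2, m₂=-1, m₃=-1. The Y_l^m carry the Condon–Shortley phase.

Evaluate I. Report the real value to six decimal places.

0.144370

Rules hold: Σm=0, L=12 even, 0≤4≤8.
N = 9·9·9 = 729
Δ = 4!·4!·4!/13! = 1/450450
Racah Σ t=0..4: t=0:+1/13824 t=1:−1/216 t=2:+1/64 t=3:−1/216 t=4:+1/13824 = 5/768
⇒ 3j(4 4 4; 0 0 0)² = 18/1001, sgn +1
Racah Σ t=0..2: t=0:+1/576 t=1:−1/144 t=2:+1/576 = -1/288
⇒ 3j(4 4 4; 2 -1 -1)² = 20/1001, sgn +1
4πI² = N·(3j₀)²·(3jₘ)² = 262440/1002001
I = +1·√(0.261916/4π) = 0.14436968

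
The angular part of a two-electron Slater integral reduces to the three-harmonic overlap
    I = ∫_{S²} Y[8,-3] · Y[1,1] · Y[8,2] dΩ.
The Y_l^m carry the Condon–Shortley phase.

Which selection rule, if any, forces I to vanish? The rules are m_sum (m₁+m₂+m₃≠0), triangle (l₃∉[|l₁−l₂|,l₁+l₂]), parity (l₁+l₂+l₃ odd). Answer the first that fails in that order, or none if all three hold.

parity

Σmᵢ = 0  ✓
l₃∈[|l₁−l₂|,l₁+l₂]=[7,9], have l₃=8  ✓
Σlᵢ = 17 ⇒ odd  ✗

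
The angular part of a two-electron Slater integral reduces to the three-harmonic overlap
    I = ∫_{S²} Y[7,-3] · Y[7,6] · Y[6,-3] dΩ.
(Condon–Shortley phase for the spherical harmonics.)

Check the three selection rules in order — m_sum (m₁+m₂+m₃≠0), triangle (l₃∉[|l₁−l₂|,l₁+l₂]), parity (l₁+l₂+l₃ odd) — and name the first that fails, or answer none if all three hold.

none

Σmᵢ = 0  ✓
l₃∈[|l₁−l₂|,l₁+l₂]=[0,14], have l₃=6  ✓
Σlᵢ = 20 ⇒ even  ✓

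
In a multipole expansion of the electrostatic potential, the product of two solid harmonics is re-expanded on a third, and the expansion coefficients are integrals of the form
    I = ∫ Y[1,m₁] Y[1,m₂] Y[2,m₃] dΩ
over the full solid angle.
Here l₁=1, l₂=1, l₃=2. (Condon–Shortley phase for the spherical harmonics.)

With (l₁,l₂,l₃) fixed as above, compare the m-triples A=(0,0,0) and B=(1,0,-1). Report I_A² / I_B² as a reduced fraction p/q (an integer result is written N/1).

4/3

Same 1,1,2: normalisation and zero-m 3j drop out of the ratio.
A: Δ: 0! 2! 2! / 5! → 1/30; sum: t=0:+1/1 = 1/1; 3j²(1 1 2; 0 0 0) = Δ·Π!·Σ² = 2/15  (sign +1)
B: Δ: 0! 2! 2! / 5! → 1/30; sum: t=0:+1/2 = 1/2; 3j²(1 1 2; 1 0 -1) = Δ·Π!·Σ² = 1/10  (sign -1)
I_A²/I_B² = (2/15)/(1/10) = 4/3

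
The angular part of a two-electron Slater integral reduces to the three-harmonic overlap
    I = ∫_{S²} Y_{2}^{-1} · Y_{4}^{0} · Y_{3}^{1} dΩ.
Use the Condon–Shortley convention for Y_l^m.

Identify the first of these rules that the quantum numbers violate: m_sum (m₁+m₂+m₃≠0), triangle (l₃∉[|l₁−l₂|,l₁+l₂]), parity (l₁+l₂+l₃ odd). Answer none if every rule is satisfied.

parity

Σmᵢ = 0  ✓
l₃∈[|l₁−l₂|,l₁+l₂]=[2,6], have l₃=3  ✓
Σlᵢ = 9 ⇒ odd  ✗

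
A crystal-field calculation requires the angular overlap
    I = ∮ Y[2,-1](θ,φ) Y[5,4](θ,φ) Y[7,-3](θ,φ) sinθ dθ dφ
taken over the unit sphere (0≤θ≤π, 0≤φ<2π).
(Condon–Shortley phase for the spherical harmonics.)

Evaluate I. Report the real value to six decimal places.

-0.071671

Checks pass: Σm=0; 14 even; l₃=7∈[3,7].
(2·2+1)(2·5+1)(2·7+1) = 825
Δ: 0! 4! 10! / 15! → 1/15015
sum: t=0:+1/57600 = 1/57600
3j²(2 5 7; 0 0 0) = Δ·Π!·Σ² = 21/715  (sign -1)
sum: t=0:+1/2177280 = 1/2177280
3j²(2 5 7; -1 4 -3) = Δ·Π!·Σ² = 8/3003  (sign +1)
combine: 4πI² = 825·21/715·8/3003 = 120/1859
take √, sign -1: I = -0.07167142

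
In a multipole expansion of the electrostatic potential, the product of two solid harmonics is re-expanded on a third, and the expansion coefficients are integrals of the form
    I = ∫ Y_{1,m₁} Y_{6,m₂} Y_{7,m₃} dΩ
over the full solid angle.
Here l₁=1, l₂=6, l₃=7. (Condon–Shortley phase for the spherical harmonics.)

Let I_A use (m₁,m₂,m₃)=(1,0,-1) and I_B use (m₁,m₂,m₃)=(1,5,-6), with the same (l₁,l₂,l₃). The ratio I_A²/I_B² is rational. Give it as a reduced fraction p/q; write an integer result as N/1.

14/39

Same 1,6,7: normalisation and zero-m 3j drop out of the ratio.
A: Δ: 0! 2! 12! / 15! → 1/1365; sum: t=0:+1/1036800 = 1/1036800; 3j²(1 6 7; 1 0 -1) = Δ·Π!·Σ² = 4/195  (sign +1)
B: Δ: 0! 2! 12! / 15! → 1/1365; sum: t=0:+1/79833600 = 1/79833600; 3j²(1 6 7; 1 5 -6) = Δ·Π!·Σ² = 2/35  (sign -1)
I_A²/I_B² = (4/195)/(2/35) = 14/39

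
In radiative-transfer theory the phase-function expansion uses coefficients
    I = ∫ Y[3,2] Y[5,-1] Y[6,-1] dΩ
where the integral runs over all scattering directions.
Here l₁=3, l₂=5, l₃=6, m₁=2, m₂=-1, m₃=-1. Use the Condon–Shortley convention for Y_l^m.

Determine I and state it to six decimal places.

Checks pass: Σm=0; 14 even; l₃=6∈[2,8].
(2·3+1)(2·5+1)(2·6+1) = 1001
Δ: 2! 4! 8! / 15! → 1/675675
sum: t=0:+1/8640 t=1:−1/2304 t=2:+1/8640 = -7/34560
3j²(3 5 6; 0 0 0) = Δ·Π!·Σ² = 7/429  (sign -1)
sum: t=0:+1/6912 t=1:−1/17280 = 1/11520
3j²(3 5 6; 2 -1 -1) = Δ·Π!·Σ² = 2/143  (sign -1)
combine: 4πI² = 1001·7/429·2/143 = 98/429
take √, sign +1: I = 0.13482780

0.134828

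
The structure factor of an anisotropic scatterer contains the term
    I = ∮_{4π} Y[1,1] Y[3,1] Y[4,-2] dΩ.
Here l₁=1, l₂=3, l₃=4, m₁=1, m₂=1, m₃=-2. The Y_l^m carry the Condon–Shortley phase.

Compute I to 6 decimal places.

m-sum 0 ✓  L=8 even ✓  2≤4≤4 ✓
Π(2lᵢ+1) = 3×7×9 = 189
triangle coeff Δ(1,3,4) = 1/252
Σ_t [0,0]: t=0:+1/36 = 1/36
(3j)²=4/63 [(1 3 4; 0 0 0)], sign=+1
Σ_t [0,0]: t=0:+1/96 = 1/96
(3j)²=5/84 [(1 3 4; 1 1 -2)], sign=+1
⇒ 4πI² = 5/7
I = (+1)√(5/7/(4π)) = 0.23841361

0.238414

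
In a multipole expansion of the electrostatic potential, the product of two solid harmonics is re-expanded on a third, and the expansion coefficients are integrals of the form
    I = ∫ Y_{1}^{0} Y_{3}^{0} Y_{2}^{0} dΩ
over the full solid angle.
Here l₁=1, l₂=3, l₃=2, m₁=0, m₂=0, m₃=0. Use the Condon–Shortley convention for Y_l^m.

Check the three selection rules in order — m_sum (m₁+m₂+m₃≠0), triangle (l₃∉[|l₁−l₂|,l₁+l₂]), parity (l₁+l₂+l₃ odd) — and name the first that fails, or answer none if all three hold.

none

Σmᵢ = 0  ✓
l₃∈[|l₁−l₂|,l₁+l₂]=[2,4], have l₃=2  ✓
Σlᵢ = 6 ⇒ even  ✓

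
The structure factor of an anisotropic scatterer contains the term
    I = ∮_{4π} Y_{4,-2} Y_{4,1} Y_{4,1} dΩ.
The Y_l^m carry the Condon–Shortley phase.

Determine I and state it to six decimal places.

m-sum 0 ✓  L=12 even ✓  0≤4≤8 ✓
Π(2lᵢ+1) = 9×9×9 = 729
triangle coeff Δ(4,4,4) = 1/450450
Σ_t [0,4]: t=0:+1/13824 t=1:−1/216 t=2:+1/64 t=3:−1/216 t=4:+1/13824 = 5/768
(3j)²=18/1001 [(4 4 4; 0 0 0)], sign=+1
Σ_t [2,4]: t=2:+1/576 t=3:−1/144 t=4:+1/576 = -1/288
(3j)²=20/1001 [(4 4 4; -2 1 1)], sign=+1
⇒ 4πI² = 262440/1002001
I = (+1)√(262440/1002001/(4π)) = 0.14436968

0.144370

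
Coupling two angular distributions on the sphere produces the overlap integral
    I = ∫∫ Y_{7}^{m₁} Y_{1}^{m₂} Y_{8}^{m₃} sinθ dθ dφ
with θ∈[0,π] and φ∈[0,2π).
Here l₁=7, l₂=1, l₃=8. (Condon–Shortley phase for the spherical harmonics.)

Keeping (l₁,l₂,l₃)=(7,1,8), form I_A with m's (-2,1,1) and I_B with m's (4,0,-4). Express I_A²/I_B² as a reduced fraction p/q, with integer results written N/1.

7/16

Same 7,1,8: normalisation and zero-m 3j drop out of the ratio.
A: Δ: 0! 14! 2! / 17! → 1/2040; sum: t=0:+1/87091200 = 1/87091200; 3j²(7 1 8; -2 1 1) = Δ·Π!·Σ² = 7/680  (sign -1)
B: Δ: 0! 14! 2! / 17! → 1/2040; sum: t=0:+1/239500800 = 1/239500800; 3j²(7 1 8; 4 0 -4) = Δ·Π!·Σ² = 2/85  (sign +1)
I_A²/I_B² = (7/680)/(2/85) = 7/16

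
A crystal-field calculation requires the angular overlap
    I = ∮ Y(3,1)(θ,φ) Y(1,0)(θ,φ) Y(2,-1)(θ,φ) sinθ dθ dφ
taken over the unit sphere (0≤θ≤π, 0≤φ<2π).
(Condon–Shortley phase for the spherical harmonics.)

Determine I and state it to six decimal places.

m-sum 0 ✓  L=6 even ✓  2≤2≤4 ✓
Π(2lᵢ+1) = 7×3×5 = 105
triangle coeff Δ(3,1,2) = 1/105
Σ_t [1,1]: t=1:−1/4 = -1/4
(3j)²=3/35 [(3 1 2; 0 0 0)], sign=-1
Σ_t [1,1]: t=1:−1/6 = -1/6
(3j)²=8/105 [(3 1 2; 1 0 -1)], sign=+1
⇒ 4πI² = 24/35
I = (-1)√(24/35/(4π)) = -0.23359668

-0.233597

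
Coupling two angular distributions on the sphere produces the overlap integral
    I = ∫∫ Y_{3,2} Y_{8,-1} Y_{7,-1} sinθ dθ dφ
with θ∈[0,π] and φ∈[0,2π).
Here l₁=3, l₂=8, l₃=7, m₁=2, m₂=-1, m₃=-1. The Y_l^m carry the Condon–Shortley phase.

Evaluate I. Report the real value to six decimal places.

0.131622

Checks pass: Σm=0; 18 even; l₃=7∈[5,11].
(2·3+1)(2·8+1)(2·7+1) = 1785
Δ: 4! 2! 12! / 19! → 1/5290740
sum: t=1:−1/7257600 t=2:+1/2073600 t=3:−1/7257600 = 1/4838400
3j²(3 8 7; 0 0 0) = Δ·Π!·Σ² = 252/20995  (sign -1)
sum: t=0:+1/14515200 t=1:−1/6220800 = -1/10886400
3j²(3 8 7; 2 -1 -1) = Δ·Π!·Σ² = 128/12597  (sign -1)
combine: 4πI² = 1785·252/20995·128/12597 = 225792/1037153
take √, sign +1: I = 0.13162183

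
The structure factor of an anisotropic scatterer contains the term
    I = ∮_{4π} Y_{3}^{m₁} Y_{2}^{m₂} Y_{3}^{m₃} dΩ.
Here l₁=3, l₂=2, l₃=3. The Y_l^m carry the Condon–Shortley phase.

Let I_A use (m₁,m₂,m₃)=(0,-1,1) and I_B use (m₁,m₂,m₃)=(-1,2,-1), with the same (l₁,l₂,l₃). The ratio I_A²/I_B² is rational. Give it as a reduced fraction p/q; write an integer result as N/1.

l's match ⇒ only the (l;m) 3-j factors differ between A and B.
A: triangle coeff Δ(3,2,3) = 1/3780; Σ_t [0,1]: t=0:+1/12 t=1:−1/8 = -1/24; (3j)²=1/210 [(3 2 3; 0 -1 1)], sign=-1
B: triangle coeff Δ(3,2,3) = 1/3780; Σ_t [2,2]: t=2:+1/16 = 1/16; (3j)²=2/35 [(3 2 3; -1 2 -1)], sign=+1
I_A²/I_B² = (1/210)/(2/35) = 1/12

1/12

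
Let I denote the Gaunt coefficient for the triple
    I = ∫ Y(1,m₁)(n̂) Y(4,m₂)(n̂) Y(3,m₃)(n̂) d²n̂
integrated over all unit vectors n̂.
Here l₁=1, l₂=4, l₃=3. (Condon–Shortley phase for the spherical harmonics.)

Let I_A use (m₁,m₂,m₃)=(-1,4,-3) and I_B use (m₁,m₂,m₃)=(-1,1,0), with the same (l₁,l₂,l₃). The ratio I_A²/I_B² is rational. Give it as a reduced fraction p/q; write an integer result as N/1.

Shared (l₁,l₂,l₃)=(1,4,3): N and (l;000)² cancel in I_A²/I_B².
A: Δ = 2!·0!·6!/9! = 1/252; Racah Σ t=2..2: t=2:+1/1440 = 1/1440; ⇒ 3j(1 4 3; -1 4 -3)² = 1/9, sgn +1
B: Δ = 2!·0!·6!/9! = 1/252; Racah Σ t=2..2: t=2:+1/72 = 1/72; ⇒ 3j(1 4 3; -1 1 0)² = 5/126, sgn -1
I_A²/I_B² = (1/9)/(5/126) = 14/5

14/5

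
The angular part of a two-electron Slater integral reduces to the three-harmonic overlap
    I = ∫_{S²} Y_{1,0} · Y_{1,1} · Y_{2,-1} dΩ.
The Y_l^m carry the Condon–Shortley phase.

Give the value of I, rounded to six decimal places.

Rules hold: Σm=0, L=4 even, 0≤2≤2.
N = 3·3·5 = 45
Δ = 0!·2!·2!/5! = 1/30
Racah Σ t=0..0: t=0:+1/1 = 1/1
⇒ 3j(1 1 2; 0 0 0)² = 2/15, sgn +1
Racah Σ t=0..0: t=0:+1/2 = 1/2
⇒ 3j(1 1 2; 0 1 -1)² = 1/10, sgn -1
4πI² = N·(3j₀)²·(3jₘ)² = 3/5
I = -1·√(0.6/4π) = -0.21850969

-0.218510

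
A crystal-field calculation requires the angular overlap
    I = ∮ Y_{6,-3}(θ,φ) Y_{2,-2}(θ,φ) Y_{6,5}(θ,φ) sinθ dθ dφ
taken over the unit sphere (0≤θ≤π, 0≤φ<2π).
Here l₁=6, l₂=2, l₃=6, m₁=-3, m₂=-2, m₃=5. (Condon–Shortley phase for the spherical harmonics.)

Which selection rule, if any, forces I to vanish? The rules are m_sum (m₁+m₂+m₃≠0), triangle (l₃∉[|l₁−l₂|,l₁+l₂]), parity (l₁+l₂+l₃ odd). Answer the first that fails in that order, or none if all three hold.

m₁+m₂+m₃ = -3 − 2 + 5 = 0  ✓
triangle: |6−2|=4 ≤ l₃=6 ≤ 6+2=8  ✓
parity: l₁+l₂+l₃ = 14 is even  ✓

none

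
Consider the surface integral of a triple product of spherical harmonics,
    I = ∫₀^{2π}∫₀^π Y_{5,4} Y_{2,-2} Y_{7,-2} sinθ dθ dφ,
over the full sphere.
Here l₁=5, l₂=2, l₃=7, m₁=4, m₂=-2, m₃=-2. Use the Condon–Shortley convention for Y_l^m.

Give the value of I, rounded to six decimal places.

0.025340

m-sum 0 ✓  L=14 even ✓  3≤7≤7 ✓
Π(2lᵢ+1) = 11×5×15 = 825
triangle coeff Δ(5,2,7) = 1/15015
Σ_t [0,0]: t=0:+1/57600 = 1/57600
(3j)²=21/715 [(5 2 7; 0 0 0)], sign=-1
Σ_t [0,0]: t=0:+1/8709120 = 1/8709120
(3j)²=1/3003 [(5 2 7; 4 -2 -2)], sign=-1
⇒ 4πI² = 15/1859
I = (+1)√(15/1859/(4π)) = 0.02533967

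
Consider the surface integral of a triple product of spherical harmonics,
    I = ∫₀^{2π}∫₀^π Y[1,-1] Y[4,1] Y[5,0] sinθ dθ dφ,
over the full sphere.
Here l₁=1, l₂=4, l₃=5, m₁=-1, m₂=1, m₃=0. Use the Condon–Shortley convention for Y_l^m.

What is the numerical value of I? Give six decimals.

0.155288

m-sum 0 ✓  L=10 even ✓  3≤5≤5 ✓
Π(2lᵢ+1) = 3×9×11 = 297
triangle coeff Δ(1,4,5) = 1/495
Σ_t [0,0]: t=0:+1/576 = 1/576
(3j)²=5/99 [(1 4 5; 0 0 0)], sign=-1
Σ_t [0,0]: t=0:+1/1440 = 1/1440
(3j)²=2/99 [(1 4 5; -1 1 0)], sign=-1
⇒ 4πI² = 10/33
I = (+1)√(10/33/(4π)) = 0.15528807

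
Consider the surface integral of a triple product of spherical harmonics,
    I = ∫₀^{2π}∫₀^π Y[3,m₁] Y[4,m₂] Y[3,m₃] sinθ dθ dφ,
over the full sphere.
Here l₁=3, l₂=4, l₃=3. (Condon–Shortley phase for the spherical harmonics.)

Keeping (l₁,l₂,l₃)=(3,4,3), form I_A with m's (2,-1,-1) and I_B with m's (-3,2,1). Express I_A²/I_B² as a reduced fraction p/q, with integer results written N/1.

Shared (l₁,l₂,l₃)=(3,4,3): N and (l;000)² cancel in I_A²/I_B².
A: Δ = 4!·2!·4!/11! = 1/34650; Racah Σ t=0..1: t=0:+1/144 t=1:−1/48 = -1/72; ⇒ 3j(3 4 3; 2 -1 -1)² = 16/693, sgn -1
B: Δ = 4!·2!·4!/11! = 1/34650; Racah Σ t=4..4: t=4:+1/192 = 1/192; ⇒ 3j(3 4 3; -3 2 1)² = 3/77, sgn +1
I_A²/I_B² = (16/693)/(3/77) = 16/27

16/27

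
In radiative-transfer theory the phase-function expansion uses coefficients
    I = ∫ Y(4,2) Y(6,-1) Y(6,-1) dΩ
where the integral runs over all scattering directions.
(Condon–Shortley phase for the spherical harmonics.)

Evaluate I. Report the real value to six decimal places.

Checks pass: Σm=0; 16 even; l₃=6∈[2,10].
(2·4+1)(2·6+1)(2·6+1) = 1521
Δ: 4! 4! 8! / 17! → 1/15315300
sum: t=0:+1/829440 t=1:−1/25920 t=2:+1/9216 t=3:−1/25920 t=4:+1/829440 = 7/207360
3j²(4 6 6; 0 0 0) = Δ·Π!·Σ² = 28/2431  (sign +1)
sum: t=0:+1/69120 t=1:−1/20736 t=2:+1/69120 = -1/51840
3j²(4 6 6; 2 -1 -1) = Δ·Π!·Σ² = 280/21879  (sign +1)
combine: 4πI² = 1521·28/2431·280/21879 = 7840/34969
take √, sign +1: I = 0.13357079

0.133571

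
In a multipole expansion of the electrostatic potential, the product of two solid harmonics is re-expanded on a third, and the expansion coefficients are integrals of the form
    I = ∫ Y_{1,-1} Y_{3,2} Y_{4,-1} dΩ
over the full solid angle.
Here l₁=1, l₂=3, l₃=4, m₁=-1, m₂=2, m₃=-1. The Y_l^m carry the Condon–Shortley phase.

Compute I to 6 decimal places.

-0.106622

m-sum 0 ✓  L=8 even ✓  2≤4≤4 ✓
Π(2lᵢ+1) = 3×7×9 = 189
triangle coeff Δ(1,3,4) = 1/252
Σ_t [0,0]: t=0:+1/36 = 1/36
(3j)²=4/63 [(1 3 4; 0 0 0)], sign=+1
Σ_t [0,0]: t=0:+1/240 = 1/240
(3j)²=1/84 [(1 3 4; -1 2 -1)], sign=-1
⇒ 4πI² = 1/7
I = (-1)√(1/7/(4π)) = -0.10662181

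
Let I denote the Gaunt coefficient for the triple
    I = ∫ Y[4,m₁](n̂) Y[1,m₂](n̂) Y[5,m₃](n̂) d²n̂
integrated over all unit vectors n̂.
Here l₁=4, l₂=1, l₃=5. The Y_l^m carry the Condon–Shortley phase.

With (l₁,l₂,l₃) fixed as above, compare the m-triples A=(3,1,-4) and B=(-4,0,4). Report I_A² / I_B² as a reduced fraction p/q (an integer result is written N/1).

Shared (l₁,l₂,l₃)=(4,1,5): N and (l;000)² cancel in I_A²/I_B².
A: Δ = 0!·8!·2!/11! = 1/495; Racah Σ t=0..0: t=0:+1/10080 = 1/10080; ⇒ 3j(4 1 5; 3 1 -4)² = 4/55, sgn -1
B: Δ = 0!·8!·2!/11! = 1/495; Racah Σ t=0..0: t=0:+1/40320 = 1/40320; ⇒ 3j(4 1 5; -4 0 4)² = 1/55, sgn -1
I_A²/I_B² = (4/55)/(1/55) = 4/1

4/1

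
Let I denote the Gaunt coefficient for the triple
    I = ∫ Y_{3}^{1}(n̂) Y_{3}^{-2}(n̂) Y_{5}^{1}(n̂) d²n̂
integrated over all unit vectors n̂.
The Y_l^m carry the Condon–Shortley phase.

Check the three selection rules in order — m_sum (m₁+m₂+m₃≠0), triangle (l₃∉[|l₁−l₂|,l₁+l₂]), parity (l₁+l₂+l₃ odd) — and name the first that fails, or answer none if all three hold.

parity

Σmᵢ = 0  ✓
l₃∈[|l₁−l₂|,l₁+l₂]=[0,6], have l₃=5  ✓
Σlᵢ = 11 ⇒ odd  ✗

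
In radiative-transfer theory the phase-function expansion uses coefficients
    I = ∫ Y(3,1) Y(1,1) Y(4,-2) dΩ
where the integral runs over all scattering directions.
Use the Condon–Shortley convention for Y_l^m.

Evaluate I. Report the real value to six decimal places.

Checks pass: Σm=0; 8 even; l₃=4∈[2,4].
(2·3+1)(2·1+1)(2·4+1) = 189
Δ: 0! 6! 2! / 9! → 1/252
sum: t=0:+1/36 = 1/36
3j²(3 1 4; 0 0 0) = Δ·Π!·Σ² = 4/63  (sign +1)
sum: t=0:+1/96 = 1/96
3j²(3 1 4; 1 1 -2) = Δ·Π!·Σ² = 5/84  (sign +1)
combine: 4πI² = 189·4/63·5/84 = 5/7
take √, sign +1: I = 0.23841361

0.238414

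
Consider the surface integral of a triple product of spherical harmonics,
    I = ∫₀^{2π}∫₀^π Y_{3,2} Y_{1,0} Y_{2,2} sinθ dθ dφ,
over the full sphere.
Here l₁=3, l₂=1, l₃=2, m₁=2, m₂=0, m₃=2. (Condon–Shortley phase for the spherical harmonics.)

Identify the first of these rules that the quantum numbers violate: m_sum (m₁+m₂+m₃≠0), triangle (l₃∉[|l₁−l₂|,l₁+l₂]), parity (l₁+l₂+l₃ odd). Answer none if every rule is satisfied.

m_sum

m₁+m₂+m₃ = 2 + 0 + 2 = 4  ✗
triangle: |3−1|=2 ≤ l₃=2 ≤ 3+1=4
parity: l₁+l₂+l₃ = 6 is even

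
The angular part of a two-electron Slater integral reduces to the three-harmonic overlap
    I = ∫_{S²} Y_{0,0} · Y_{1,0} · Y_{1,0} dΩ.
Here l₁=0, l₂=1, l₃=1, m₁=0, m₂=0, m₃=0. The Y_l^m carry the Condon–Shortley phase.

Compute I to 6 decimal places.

0.282095

Rules hold: Σm=0, L=2 even, 1≤1≤1.
N = 1·3·3 = 9
Δ = 0!·0!·2!/3! = 1/3
Racah Σ t=0..0: t=0:+1/1 = 1/1
⇒ 3j(0 1 1; 0 0 0)² = 1/3, sgn -1
(m-triple is (0,0,0) — same symbol as above.)
4πI² = N·(3j₀)²·(3jₘ)² = 1/1
I = +1·√(1/4π) = 0.28209479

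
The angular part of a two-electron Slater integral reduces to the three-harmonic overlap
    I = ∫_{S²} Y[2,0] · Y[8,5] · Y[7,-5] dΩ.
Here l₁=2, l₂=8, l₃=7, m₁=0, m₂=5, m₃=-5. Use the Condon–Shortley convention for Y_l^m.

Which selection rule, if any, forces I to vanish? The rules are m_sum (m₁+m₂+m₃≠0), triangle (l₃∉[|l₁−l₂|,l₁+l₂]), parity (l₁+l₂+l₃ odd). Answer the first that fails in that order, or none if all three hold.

m₁+m₂+m₃ = 0 + 5 − 5 = 0  ✓
triangle: |2−8|=6 ≤ l₃=7 ≤ 2+8=10  ✓
parity: l₁+l₂+l₃ = 17 is odd  ✗

parity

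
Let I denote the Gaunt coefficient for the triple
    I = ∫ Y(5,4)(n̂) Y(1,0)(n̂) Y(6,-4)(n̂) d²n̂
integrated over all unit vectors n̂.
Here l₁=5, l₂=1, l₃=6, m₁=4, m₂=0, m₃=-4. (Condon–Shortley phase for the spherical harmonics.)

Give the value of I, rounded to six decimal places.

m-sum 0 ✓  L=12 even ✓  4≤6≤6 ✓
Π(2lᵢ+1) = 11×3×13 = 429
triangle coeff Δ(5,1,6) = 1/858
Σ_t [0,0]: t=0:+1/14400 = 1/14400
(3j)²=6/143 [(5 1 6; 0 0 0)], sign=+1
Σ_t [0,0]: t=0:+1/362880 = 1/362880
(3j)²=10/429 [(5 1 6; 4 0 -4)], sign=+1
⇒ 4πI² = 60/143
I = (+1)√(60/143/(4π)) = 0.18272698

0.182727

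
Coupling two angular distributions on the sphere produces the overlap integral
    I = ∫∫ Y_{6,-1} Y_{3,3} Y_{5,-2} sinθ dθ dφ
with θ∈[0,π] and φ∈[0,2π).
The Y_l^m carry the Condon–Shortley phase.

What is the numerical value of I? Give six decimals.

0.145631

Checks pass: Σm=0; 14 even; l₃=5∈[3,9].
(2·6+1)(2·3+1)(2·5+1) = 1001
Δ: 4! 8! 2! / 15! → 1/675675
sum: t=1:−1/8640 t=2:+1/2304 t=3:−1/8640 = 7/34560
3j²(6 3 5; 0 0 0) = Δ·Π!·Σ² = 7/429  (sign -1)
sum: t=4:+1/34560 = 1/34560
3j²(6 3 5; -1 3 -2) = Δ·Π!·Σ² = 7/429  (sign -1)
combine: 4πI² = 1001·7/429·7/429 = 343/1287
take √, sign +1: I = 0.14563067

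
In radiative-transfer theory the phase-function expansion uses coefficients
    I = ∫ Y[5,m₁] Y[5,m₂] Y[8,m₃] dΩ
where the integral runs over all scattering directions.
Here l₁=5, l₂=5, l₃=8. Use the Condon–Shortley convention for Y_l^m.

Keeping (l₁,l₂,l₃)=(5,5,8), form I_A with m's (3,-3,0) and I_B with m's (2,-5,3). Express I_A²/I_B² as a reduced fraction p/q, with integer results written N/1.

5329/1925

l's match ⇒ only the (l;m) 3-j factors differ between A and B.
A: triangle coeff Δ(5,5,8) = 1/37413090; Σ_t [0,2]: t=0:+1/4147200 t=1:−1/25401600 t=2:+1/3251404800 = 73/361267200; (3j)²=5329/461890 [(5 5 8; 3 -3 0)], sign=+1
B: triangle coeff Δ(5,5,8) = 1/37413090; Σ_t [0,0]: t=0:+1/58060800 = 1/58060800; (3j)²=35/8398 [(5 5 8; 2 -5 3)], sign=-1
I_A²/I_B² = (5329/461890)/(35/8398) = 5329/1925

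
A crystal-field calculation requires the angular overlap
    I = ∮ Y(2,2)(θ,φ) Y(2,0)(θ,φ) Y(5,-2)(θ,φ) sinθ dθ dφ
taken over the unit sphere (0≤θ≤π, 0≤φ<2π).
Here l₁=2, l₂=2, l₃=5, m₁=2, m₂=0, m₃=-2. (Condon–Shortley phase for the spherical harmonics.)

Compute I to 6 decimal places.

l₃=5 ∉ [0,4] — triangle fails ⇒ I = 0

0.000000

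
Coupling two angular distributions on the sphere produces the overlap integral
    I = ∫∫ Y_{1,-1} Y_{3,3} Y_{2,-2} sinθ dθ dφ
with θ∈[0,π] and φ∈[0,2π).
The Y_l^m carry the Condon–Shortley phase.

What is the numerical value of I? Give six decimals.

-0.319865

m-sum 0 ✓  L=6 even ✓  2≤2≤4 ✓
Π(2lᵢ+1) = 3×7×5 = 105
triangle coeff Δ(1,3,2) = 1/105
Σ_t [1,1]: t=1:−1/4 = -1/4
(3j)²=3/35 [(1 3 2; 0 0 0)], sign=-1
Σ_t [2,2]: t=2:+1/48 = 1/48
(3j)²=1/7 [(1 3 2; -1 3 -2)], sign=+1
⇒ 4πI² = 9/7
I = (-1)√(9/7/(4π)) = -0.31986543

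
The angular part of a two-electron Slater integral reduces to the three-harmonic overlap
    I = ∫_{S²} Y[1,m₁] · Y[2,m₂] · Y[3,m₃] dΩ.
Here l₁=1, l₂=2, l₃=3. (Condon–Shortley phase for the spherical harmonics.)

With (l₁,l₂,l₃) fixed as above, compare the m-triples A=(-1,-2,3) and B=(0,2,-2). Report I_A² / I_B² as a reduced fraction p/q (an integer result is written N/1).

l's match ⇒ only the (l;m) 3-j factors differ between A and B.
A: triangle coeff Δ(1,2,3) = 1/105; Σ_t [0,0]: t=0:+1/48 = 1/48; (3j)²=1/7 [(1 2 3; -1 -2 3)], sign=+1
B: triangle coeff Δ(1,2,3) = 1/105; Σ_t [0,0]: t=0:+1/24 = 1/24; (3j)²=1/21 [(1 2 3; 0 2 -2)], sign=-1
I_A²/I_B² = (1/7)/(1/21) = 3/1

3/1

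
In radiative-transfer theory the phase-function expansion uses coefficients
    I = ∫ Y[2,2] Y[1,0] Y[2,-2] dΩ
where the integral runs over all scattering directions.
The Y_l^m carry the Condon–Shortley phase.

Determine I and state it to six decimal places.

l₁+l₂+l₃=5 is odd: 3j(l;000)=0 ⇒ I=0

0.000000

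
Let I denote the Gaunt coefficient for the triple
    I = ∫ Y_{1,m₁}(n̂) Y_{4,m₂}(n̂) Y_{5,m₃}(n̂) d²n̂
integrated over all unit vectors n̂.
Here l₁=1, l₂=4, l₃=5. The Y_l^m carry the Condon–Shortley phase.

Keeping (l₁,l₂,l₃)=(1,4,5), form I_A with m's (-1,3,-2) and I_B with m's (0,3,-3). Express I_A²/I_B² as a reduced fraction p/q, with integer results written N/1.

3/16

l's match ⇒ only the (l;m) 3-j factors differ between A and B.
A: triangle coeff Δ(1,4,5) = 1/495; Σ_t [0,0]: t=0:+1/10080 = 1/10080; (3j)²=1/165 [(1 4 5; -1 3 -2)], sign=-1
B: triangle coeff Δ(1,4,5) = 1/495; Σ_t [0,0]: t=0:+1/5040 = 1/5040; (3j)²=16/495 [(1 4 5; 0 3 -3)], sign=+1
I_A²/I_B² = (1/165)/(16/495) = 3/16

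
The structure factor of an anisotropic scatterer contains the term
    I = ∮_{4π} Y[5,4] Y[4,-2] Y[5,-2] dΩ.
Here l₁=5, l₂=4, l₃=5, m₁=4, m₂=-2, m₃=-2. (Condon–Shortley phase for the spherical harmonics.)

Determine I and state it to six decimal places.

Rules hold: Σm=0, L=14 even, 1≤5≤9.
N = 11·9·11 = 1089
Δ = 4!·6!·4!/15! = 1/3153150
Racah Σ t=0..4: t=0:+1/69120 t=1:−1/1728 t=2:+1/576 t=3:−1/1728 t=4:+1/69120 = 7/11520
⇒ 3j(5 4 5; 0 0 0)² = 2/143, sgn -1
Racah Σ t=0..1: t=0:+1/11520 t=1:−1/25920 = 1/20736
⇒ 3j(5 4 5; 4 -2 -2)² = 5/429, sgn -1
4πI² = N·(3j₀)²·(3jₘ)² = 30/169
I = +1·√(0.177515/4π) = 0.11885360

0.118854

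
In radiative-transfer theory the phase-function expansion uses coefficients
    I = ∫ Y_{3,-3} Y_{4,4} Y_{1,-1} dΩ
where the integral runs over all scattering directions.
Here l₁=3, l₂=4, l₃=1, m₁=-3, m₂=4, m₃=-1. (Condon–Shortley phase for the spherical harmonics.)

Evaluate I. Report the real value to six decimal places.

Checks pass: Σm=0; 8 even; l₃=1∈[1,7].
(2·3+1)(2·4+1)(2·1+1) = 189
Δ: 6! 0! 2! / 9! → 1/252
sum: t=3:−1/36 = -1/36
3j²(3 4 1; 0 0 0) = Δ·Π!·Σ² = 4/63  (sign +1)
sum: t=6:+1/1440 = 1/1440
3j²(3 4 1; -3 4 -1) = Δ·Π!·Σ² = 1/9  (sign +1)
combine: 4πI² = 189·4/63·1/9 = 4/3
take √, sign +1: I = 0.32573501

0.325735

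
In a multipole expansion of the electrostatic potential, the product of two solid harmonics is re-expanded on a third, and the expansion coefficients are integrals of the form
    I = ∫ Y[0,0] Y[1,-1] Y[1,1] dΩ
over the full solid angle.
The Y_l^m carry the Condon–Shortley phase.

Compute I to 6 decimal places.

-0.282095

Checks pass: Σm=0; 2 even; l₃=1∈[1,1].
(2·0+1)(2·1+1)(2·1+1) = 9
Δ: 0! 0! 2! / 3! → 1/3
sum: t=0:+1/1 = 1/1
3j²(0 1 1; 0 0 0) = Δ·Π!·Σ² = 1/3  (sign -1)
sum: t=0:+1/2 = 1/2
3j²(0 1 1; 0 -1 1) = Δ·Π!·Σ² = 1/3  (sign +1)
combine: 4πI² = 9·1/3·1/3 = 1/1
take √, sign -1: I = -0.28209479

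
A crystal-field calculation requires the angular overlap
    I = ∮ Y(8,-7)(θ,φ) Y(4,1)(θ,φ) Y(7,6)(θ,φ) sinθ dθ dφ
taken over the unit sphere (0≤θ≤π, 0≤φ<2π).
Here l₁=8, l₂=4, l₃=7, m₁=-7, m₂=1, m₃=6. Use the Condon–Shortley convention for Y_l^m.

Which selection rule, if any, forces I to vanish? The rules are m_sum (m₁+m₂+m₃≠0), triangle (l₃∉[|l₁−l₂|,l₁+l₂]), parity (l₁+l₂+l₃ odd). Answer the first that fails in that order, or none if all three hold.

parity

azimuthal sum: -7 + 1 + 6 = 0  ✓
4 ≤ 7 ≤ 12 (triangle on l)  ✓
L = 8 + 4 + 7 = 19 (odd)  ✗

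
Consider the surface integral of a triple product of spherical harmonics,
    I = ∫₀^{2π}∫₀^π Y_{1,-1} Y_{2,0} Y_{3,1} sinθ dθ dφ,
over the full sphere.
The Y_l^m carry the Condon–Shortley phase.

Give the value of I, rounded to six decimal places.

-0.202301

Checks pass: Σm=0; 6 even; l₃=3∈[1,3].
(2·1+1)(2·2+1)(2·3+1) = 105
Δ: 0! 2! 4! / 7! → 1/105
sum: t=0:+1/4 = 1/4
3j²(1 2 3; 0 0 0) = Δ·Π!·Σ² = 3/35  (sign -1)
sum: t=0:+1/8 = 1/8
3j²(1 2 3; -1 0 1) = Δ·Π!·Σ² = 2/35  (sign +1)
combine: 4πI² = 105·3/35·2/35 = 18/35
take √, sign -1: I = -0.20230066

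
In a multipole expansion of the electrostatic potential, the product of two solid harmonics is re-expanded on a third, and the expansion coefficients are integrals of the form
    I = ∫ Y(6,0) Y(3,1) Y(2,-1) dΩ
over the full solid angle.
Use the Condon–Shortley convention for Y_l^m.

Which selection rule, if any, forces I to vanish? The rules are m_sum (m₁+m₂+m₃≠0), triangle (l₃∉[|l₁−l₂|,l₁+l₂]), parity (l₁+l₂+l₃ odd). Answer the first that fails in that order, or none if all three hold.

azimuthal sum: 0 + 1 − 1 = 0  ✓
3 ≤ 2 ≤ 9 (triangle on l)  ✗
L = 6 + 3 + 2 = 11 (odd)

triangle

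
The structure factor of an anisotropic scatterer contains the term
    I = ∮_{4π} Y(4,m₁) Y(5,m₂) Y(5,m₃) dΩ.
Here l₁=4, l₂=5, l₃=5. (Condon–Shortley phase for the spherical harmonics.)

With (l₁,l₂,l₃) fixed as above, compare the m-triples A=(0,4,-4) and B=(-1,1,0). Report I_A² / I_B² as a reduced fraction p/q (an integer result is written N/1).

l's match ⇒ only the (l;m) 3-j factors differ between A and B.
A: triangle coeff Δ(4,5,5) = 1/3153150; Σ_t [3,4]: t=3:−1/25920 t=4:+1/69120 = -1/41472; (3j)²=2/143 [(4 5 5; 0 4 -4)], sign=+1
B: triangle coeff Δ(4,5,5) = 1/3153150; Σ_t [1,4]: t=1:−1/17280 t=2:+1/1152 t=3:−1/864 t=4:+1/6912 = -7/34560; (3j)²=1/429 [(4 5 5; -1 1 0)], sign=+1
I_A²/I_B² = (2/143)/(1/429) = 6/1

6/1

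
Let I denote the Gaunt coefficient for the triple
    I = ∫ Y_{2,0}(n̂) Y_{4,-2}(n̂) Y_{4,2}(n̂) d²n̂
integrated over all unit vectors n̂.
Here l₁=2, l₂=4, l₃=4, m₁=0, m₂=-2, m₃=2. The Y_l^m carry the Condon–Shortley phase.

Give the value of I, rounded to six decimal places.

Rules hold: Σm=0, L=10 even, 2≤4≤6.
N = 5·9·9 = 405
Δ = 2!·2!·6!/11! = 1/13860
Racah Σ t=0..2: t=0:+1/192 t=1:−1/36 t=2:+1/192 = -5/288
⇒ 3j(2 4 4; 0 0 0)² = 20/693, sgn -1
Racah Σ t=0..2: t=0:+1/192 t=1:−1/120 t=2:+1/2880 = -1/360
⇒ 3j(2 4 4; 0 -2 2)² = 16/3465, sgn -1
4πI² = N·(3j₀)²·(3jₘ)² = 320/5929
I = +1·√(0.053972/4π) = 0.06553591

0.065536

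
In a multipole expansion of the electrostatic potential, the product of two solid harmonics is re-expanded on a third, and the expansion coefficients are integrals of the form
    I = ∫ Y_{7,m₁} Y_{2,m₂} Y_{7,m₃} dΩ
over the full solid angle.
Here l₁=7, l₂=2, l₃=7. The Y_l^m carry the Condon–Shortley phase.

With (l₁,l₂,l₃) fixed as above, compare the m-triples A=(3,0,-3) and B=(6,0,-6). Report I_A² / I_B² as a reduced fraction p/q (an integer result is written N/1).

l's match ⇒ only the (l;m) 3-j factors differ between A and B.
A: triangle coeff Δ(7,2,7) = 1/185640; Σ_t [0,2]: t=0:+1/3870720 t=1:−1/2177280 t=2:+1/29030400 = -29/174182400; (3j)²=841/185640 [(7 2 7; 3 0 -3)], sign=-1
B: triangle coeff Δ(7,2,7) = 1/185640; Σ_t [0,1]: t=0:+1/159667200 t=1:−1/479001600 = 1/239500800; (3j)²=26/1785 [(7 2 7; 6 0 -6)], sign=-1
I_A²/I_B² = (841/185640)/(26/1785) = 841/2704

841/2704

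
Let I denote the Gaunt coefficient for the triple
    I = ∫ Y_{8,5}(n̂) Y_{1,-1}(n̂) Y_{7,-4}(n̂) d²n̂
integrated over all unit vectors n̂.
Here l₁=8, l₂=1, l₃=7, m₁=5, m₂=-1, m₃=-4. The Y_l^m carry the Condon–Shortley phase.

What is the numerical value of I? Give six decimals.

Checks pass: Σm=0; 16 even; l₃=7∈[7,9].
(2·8+1)(2·1+1)(2·7+1) = 765
Δ: 2! 14! 0! / 17! → 1/2040
sum: t=1:−1/25401600 = -1/25401600
3j²(8 1 7; 0 0 0) = Δ·Π!·Σ² = 8/255  (sign +1)
sum: t=0:+1/479001600 = 1/479001600
3j²(8 1 7; 5 -1 -4) = Δ·Π!·Σ² = 13/340  (sign -1)
combine: 4πI² = 765·8/255·13/340 = 78/85
take √, sign -1: I = -0.27022959

-0.270230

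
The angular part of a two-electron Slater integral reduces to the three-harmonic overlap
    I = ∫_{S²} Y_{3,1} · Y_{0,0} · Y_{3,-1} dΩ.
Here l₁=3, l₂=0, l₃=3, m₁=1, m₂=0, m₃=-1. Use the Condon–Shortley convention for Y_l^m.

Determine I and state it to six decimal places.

Rules hold: Σm=0, L=6 even, 3≤3≤3.
N = 7·1·7 = 49
Δ = 0!·6!·0!/7! = 1/7
Racah Σ t=0..0: t=0:+1/36 = 1/36
⇒ 3j(3 0 3; 0 0 0)² = 1/7, sgn -1
Racah Σ t=0..0: t=0:+1/48 = 1/48
⇒ 3j(3 0 3; 1 0 -1)² = 1/7, sgn +1
4πI² = N·(3j₀)²·(3jₘ)² = 1/1
I = -1·√(1/4π) = -0.28209479

-0.282095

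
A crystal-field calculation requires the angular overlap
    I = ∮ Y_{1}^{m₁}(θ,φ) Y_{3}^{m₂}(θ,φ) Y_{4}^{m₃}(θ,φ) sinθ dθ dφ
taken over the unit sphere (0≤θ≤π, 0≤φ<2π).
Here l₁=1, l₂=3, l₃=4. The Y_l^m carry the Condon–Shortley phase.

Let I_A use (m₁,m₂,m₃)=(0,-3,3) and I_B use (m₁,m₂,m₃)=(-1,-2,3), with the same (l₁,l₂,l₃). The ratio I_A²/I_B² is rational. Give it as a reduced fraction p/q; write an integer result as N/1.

1/3

l's match ⇒ only the (l;m) 3-j factors differ between A and B.
A: triangle coeff Δ(1,3,4) = 1/252; Σ_t [0,0]: t=0:+1/720 = 1/720; (3j)²=1/36 [(1 3 4; 0 -3 3)], sign=-1
B: triangle coeff Δ(1,3,4) = 1/252; Σ_t [0,0]: t=0:+1/240 = 1/240; (3j)²=1/12 [(1 3 4; -1 -2 3)], sign=-1
I_A²/I_B² = (1/36)/(1/12) = 1/3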